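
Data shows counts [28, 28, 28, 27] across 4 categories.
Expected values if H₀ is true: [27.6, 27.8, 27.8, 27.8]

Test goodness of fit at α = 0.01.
Chi-square goodness of fit test:
H₀: observed counts match expected distribution
H₁: observed counts differ from expected distribution
df = k - 1 = 3
χ² = Σ(O - E)²/E
   = (28 - 27.6)²/27.6 + (28 - 27.8)²/27.8 + (28 - 27.8)²/27.8 + (27 - 27.8)²/27.8
   = 0.006 + 0.001 + 0.001 + 0.023
   = 0.03
p-value = 0.9985

Since p-value > α = 0.01, we fail to reject H₀.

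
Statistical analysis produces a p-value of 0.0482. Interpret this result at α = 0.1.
Since p = 0.0482 < α = 0.1, reject H₀.
There is sufficient evidence to reject the null hypothesis; the result is statistically significant at the 0.1 level.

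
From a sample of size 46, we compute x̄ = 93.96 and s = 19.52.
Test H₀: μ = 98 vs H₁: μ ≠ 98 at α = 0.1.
One-sample t-test:
H₀: μ = 98
H₁: μ ≠ 98
df = n - 1 = 45
t = (x̄ - μ₀) / (s/√n) = (93.96 - 98) / (19.52/√46) = -1.404
p-value = 0.1673

Since p-value > α = 0.1, we fail to reject H₀.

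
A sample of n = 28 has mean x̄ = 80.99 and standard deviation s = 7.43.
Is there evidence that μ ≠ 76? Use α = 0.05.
One-sample t-test:
H₀: μ = 76
H₁: μ ≠ 76
df = n - 1 = 27
t = (x̄ - μ₀) / (s/√n) = (80.99 - 76) / (7.43/√28) = 3.554
p-value = 0.0014

Since p-value < α = 0.05, we reject H₀.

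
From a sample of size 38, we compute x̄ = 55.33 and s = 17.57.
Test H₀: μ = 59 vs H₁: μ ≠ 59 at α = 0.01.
One-sample t-test:
H₀: μ = 59
H₁: μ ≠ 59
df = n - 1 = 37
t = (x̄ - μ₀) / (s/√n) = (55.33 - 59) / (17.57/√38) = -1.288
p-value = 0.2059

Since p-value > α = 0.01, we fail to reject H₀.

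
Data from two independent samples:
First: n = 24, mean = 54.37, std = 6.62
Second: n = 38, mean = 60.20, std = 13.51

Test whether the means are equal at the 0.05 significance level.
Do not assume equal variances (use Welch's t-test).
Welch's two-sample t-test:
H₀: μ₁ = μ₂
H₁: μ₁ ≠ μ₂
s₁²/n₁ = 6.62²/24 = 1.8260,  s₂²/n₂ = 13.51²/38 = 4.8032
SE = √(s₁²/n₁ + s₂²/n₂) = √(1.8260 + 4.8032) = 2.5747
df (Welch-Satterthwaite) = (s₁²/n₁ + s₂²/n₂)² / [(s₁²/n₁)²/(n₁-1) + (s₂²/n₂)²/(n₂-1)] ≈ 57.18
t = (x̄₁ - x̄₂) / SE = (54.37 - 60.20) / 2.5747 = -5.83 / 2.5747 = -2.264
p-value = 0.0274

Since p-value < α = 0.05, we reject H₀.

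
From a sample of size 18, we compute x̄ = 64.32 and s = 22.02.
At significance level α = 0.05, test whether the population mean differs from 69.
One-sample t-test:
H₀: μ = 69
H₁: μ ≠ 69
df = n - 1 = 17
t = (x̄ - μ₀) / (s/√n) = (64.32 - 69) / (22.02/√18) = -0.902
p-value = 0.3798

Since p-value > α = 0.05, we fail to reject H₀.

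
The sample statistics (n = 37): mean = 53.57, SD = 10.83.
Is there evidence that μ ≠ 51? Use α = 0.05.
One-sample t-test:
H₀: μ = 51
H₁: μ ≠ 51
df = n - 1 = 36
t = (x̄ - μ₀) / (s/√n) = (53.57 - 51) / (10.83/√37) = 1.443
p-value = 0.1575

Since p-value > α = 0.05, we fail to reject H₀.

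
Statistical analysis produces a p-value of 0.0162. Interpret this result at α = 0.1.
Since p = 0.0162 < α = 0.1, reject H₀.
There is sufficient evidence to reject the null hypothesis; the result is statistically significant at the 0.1 level.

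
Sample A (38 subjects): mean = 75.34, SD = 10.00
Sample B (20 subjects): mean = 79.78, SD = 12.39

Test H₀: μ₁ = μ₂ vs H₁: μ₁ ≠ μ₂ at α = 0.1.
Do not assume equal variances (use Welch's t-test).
Welch's two-sample t-test:
H₀: μ₁ = μ₂
H₁: μ₁ ≠ μ₂
s₁²/n₁ = 10.00²/38 = 2.6316,  s₂²/n₂ = 12.39²/20 = 7.6756
SE = √(s₁²/n₁ + s₂²/n₂) = √(2.6316 + 7.6756) = 3.2105
df (Welch-Satterthwaite) = (s₁²/n₁ + s₂²/n₂)² / [(s₁²/n₁)²/(n₁-1) + (s₂²/n₂)²/(n₂-1)] ≈ 32.31
t = (x̄₁ - x̄₂) / SE = (75.34 - 79.78) / 3.2105 = -4.44 / 3.2105 = -1.383
p-value = 0.1762

Since p-value > α = 0.1, we fail to reject H₀.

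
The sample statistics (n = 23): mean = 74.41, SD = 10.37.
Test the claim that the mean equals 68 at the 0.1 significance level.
One-sample t-test:
H₀: μ = 68
H₁: μ ≠ 68
df = n - 1 = 22
t = (x̄ - μ₀) / (s/√n) = (74.41 - 68) / (10.37/√23) = 2.964
p-value = 0.0072

Since p-value < α = 0.1, we reject H₀.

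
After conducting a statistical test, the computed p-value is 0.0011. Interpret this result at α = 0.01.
Since p = 0.0011 < α = 0.01, reject H₀.
There is sufficient evidence to reject the null hypothesis; the result is statistically significant at the 0.01 level.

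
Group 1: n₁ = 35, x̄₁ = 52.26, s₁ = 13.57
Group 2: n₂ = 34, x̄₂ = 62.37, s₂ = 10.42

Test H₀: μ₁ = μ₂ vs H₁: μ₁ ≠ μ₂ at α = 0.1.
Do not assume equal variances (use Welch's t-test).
Welch's two-sample t-test:
H₀: μ₁ = μ₂
H₁: μ₁ ≠ μ₂
s₁²/n₁ = 13.57²/35 = 5.2613,  s₂²/n₂ = 10.42²/34 = 3.1934
SE = √(s₁²/n₁ + s₂²/n₂) = √(5.2613 + 3.1934) = 2.9077
df (Welch-Satterthwaite) = (s₁²/n₁ + s₂²/n₂)² / [(s₁²/n₁)²/(n₁-1) + (s₂²/n₂)²/(n₂-1)] ≈ 63.64
t = (x̄₁ - x̄₂) / SE = (52.26 - 62.37) / 2.9077 = -10.11 / 2.9077 = -3.477
p-value = 0.0009

Since p-value < α = 0.1, we reject H₀.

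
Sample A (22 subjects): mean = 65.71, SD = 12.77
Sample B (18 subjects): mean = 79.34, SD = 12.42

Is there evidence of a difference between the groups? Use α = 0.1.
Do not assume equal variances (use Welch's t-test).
Welch's two-sample t-test:
H₀: μ₁ = μ₂
H₁: μ₁ ≠ μ₂
s₁²/n₁ = 12.77²/22 = 7.4124,  s₂²/n₂ = 12.42²/18 = 8.5698
SE = √(s₁²/n₁ + s₂²/n₂) = √(7.4124 + 8.5698) = 3.9978
df (Welch-Satterthwaite) = (s₁²/n₁ + s₂²/n₂)² / [(s₁²/n₁)²/(n₁-1) + (s₂²/n₂)²/(n₂-1)] ≈ 36.82
t = (x̄₁ - x̄₂) / SE = (65.71 - 79.34) / 3.9978 = -13.63 / 3.9978 = -3.409
p-value = 0.0016

Since p-value < α = 0.1, we reject H₀.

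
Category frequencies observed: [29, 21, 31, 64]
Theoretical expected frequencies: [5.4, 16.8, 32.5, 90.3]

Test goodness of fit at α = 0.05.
Chi-square goodness of fit test:
H₀: observed counts match expected distribution
H₁: observed counts differ from expected distribution
df = k - 1 = 3
χ² = Σ(O - E)²/E
   = (29 - 5.4)²/5.4 + (21 - 16.8)²/16.8 + (31 - 32.5)²/32.5 + (64 - 90.3)²/90.3
   = 103.141 + 1.050 + 0.069 + 7.660
   = 111.92
p-value < 0.0001

Since p-value < α = 0.05, we reject H₀.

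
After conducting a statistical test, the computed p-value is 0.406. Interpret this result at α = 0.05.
Since p = 0.406 > α = 0.05, fail to reject H₀.
There is insufficient evidence to reject the null hypothesis; the result is not statistically significant at the 0.05 level.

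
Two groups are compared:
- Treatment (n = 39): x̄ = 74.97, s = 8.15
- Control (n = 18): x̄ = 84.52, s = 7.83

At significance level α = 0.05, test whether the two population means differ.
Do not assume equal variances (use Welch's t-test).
Welch's two-sample t-test:
H₀: μ₁ = μ₂
H₁: μ₁ ≠ μ₂
s₁²/n₁ = 8.15²/39 = 1.7031,  s₂²/n₂ = 7.83²/18 = 3.4061
SE = √(s₁²/n₁ + s₂²/n₂) = √(1.7031 + 3.4061) = 2.2604
df (Welch-Satterthwaite) = (s₁²/n₁ + s₂²/n₂)² / [(s₁²/n₁)²/(n₁-1) + (s₂²/n₂)²/(n₂-1)] ≈ 34.40
t = (x̄₁ - x̄₂) / SE = (74.97 - 84.52) / 2.2604 = -9.55 / 2.2604 = -4.225
p-value = 0.0002

Since p-value < α = 0.05, we reject H₀.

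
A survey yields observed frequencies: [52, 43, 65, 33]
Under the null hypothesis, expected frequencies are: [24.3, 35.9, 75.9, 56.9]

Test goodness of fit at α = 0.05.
Chi-square goodness of fit test:
H₀: observed counts match expected distribution
H₁: observed counts differ from expected distribution
df = k - 1 = 3
χ² = Σ(O - E)²/E
   = (52 - 24.3)²/24.3 + (43 - 35.9)²/35.9 + (65 - 75.9)²/75.9 + (33 - 56.9)²/56.9
   = 31.576 + 1.404 + 1.565 + 10.039
   = 44.58
p-value < 0.0001

Since p-value < α = 0.05, we reject H₀.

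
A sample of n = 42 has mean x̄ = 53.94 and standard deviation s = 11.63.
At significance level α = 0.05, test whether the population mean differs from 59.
One-sample t-test:
H₀: μ = 59
H₁: μ ≠ 59
df = n - 1 = 41
t = (x̄ - μ₀) / (s/√n) = (53.94 - 59) / (11.63/√42) = -2.820
p-value = 0.0074

Since p-value < α = 0.05, we reject H₀.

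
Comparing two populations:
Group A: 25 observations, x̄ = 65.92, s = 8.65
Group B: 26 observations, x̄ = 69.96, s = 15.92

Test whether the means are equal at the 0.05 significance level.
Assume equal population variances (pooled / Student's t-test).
Student's two-sample t-test (equal variances):
H₀: μ₁ = μ₂
H₁: μ₁ ≠ μ₂
df = n₁ + n₂ - 2 = 49
Pooled variance s_p² = [(n₁-1)s₁² + (n₂-1)s₂²] / (n₁ + n₂ - 2) = [(24)(8.65²) + (25)(15.92²)] / 49 = 165.9571
SE = √(s_p²(1/n₁ + 1/n₂)) = √(165.9571 × (1/25 + 1/26)) = 3.6085
t = (x̄₁ - x̄₂) / SE = (65.92 - 69.96) / 3.6085 = -4.04 / 3.6085 = -1.120
p-value = 0.2684

Since p-value > α = 0.05, we fail to reject H₀.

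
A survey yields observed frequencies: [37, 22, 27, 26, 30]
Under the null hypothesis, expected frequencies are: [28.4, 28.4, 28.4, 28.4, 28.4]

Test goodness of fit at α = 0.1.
Chi-square goodness of fit test:
H₀: observed counts match expected distribution
H₁: observed counts differ from expected distribution
df = k - 1 = 4
χ² = Σ(O - E)²/E
   = (37 - 28.4)²/28.4 + (22 - 28.4)²/28.4 + (27 - 28.4)²/28.4 + (26 - 28.4)²/28.4 + (30 - 28.4)²/28.4
   = 2.604 + 1.442 + 0.069 + 0.203 + 0.090
   = 4.41
p-value = 0.3535

Since p-value > α = 0.1, we fail to reject H₀.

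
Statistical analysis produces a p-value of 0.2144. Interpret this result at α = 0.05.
Since p = 0.2144 > α = 0.05, fail to reject H₀.
There is insufficient evidence to reject the null hypothesis; the result is not statistically significant at the 0.05 level.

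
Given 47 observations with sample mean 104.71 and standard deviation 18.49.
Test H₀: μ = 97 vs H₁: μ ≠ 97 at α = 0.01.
One-sample t-test:
H₀: μ = 97
H₁: μ ≠ 97
df = n - 1 = 46
t = (x̄ - μ₀) / (s/√n) = (104.71 - 97) / (18.49/√47) = 2.859
p-value = 0.0064

Since p-value < α = 0.01, we reject H₀.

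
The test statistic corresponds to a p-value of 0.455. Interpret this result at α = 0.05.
Since p = 0.455 > α = 0.05, fail to reject H₀.
There is insufficient evidence to reject the null hypothesis; the result is not statistically significant at the 0.05 level.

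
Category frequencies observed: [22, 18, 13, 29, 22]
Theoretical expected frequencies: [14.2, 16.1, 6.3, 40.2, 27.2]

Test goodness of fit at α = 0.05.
Chi-square goodness of fit test:
H₀: observed counts match expected distribution
H₁: observed counts differ from expected distribution
df = k - 1 = 4
χ² = Σ(O - E)²/E
   = (22 - 14.2)²/14.2 + (18 - 16.1)²/16.1 + (13 - 6.3)²/6.3 + (29 - 40.2)²/40.2 + (22 - 27.2)²/27.2
   = 4.285 + 0.224 + 7.125 + 3.120 + 0.994
   = 15.75
p-value = 0.0034

Since p-value < α = 0.05, we reject H₀.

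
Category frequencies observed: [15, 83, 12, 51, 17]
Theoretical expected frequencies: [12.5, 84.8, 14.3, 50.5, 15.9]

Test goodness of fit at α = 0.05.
Chi-square goodness of fit test:
H₀: observed counts match expected distribution
H₁: observed counts differ from expected distribution
df = k - 1 = 4
χ² = Σ(O - E)²/E
   = (15 - 12.5)²/12.5 + (83 - 84.8)²/84.8 + (12 - 14.3)²/14.3 + (51 - 50.5)²/50.5 + (17 - 15.9)²/15.9
   = 0.500 + 0.038 + 0.370 + 0.005 + 0.076
   = 0.99
p-value = 0.9114

Since p-value > α = 0.05, we fail to reject H₀.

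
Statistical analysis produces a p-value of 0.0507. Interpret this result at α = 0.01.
Since p = 0.0507 > α = 0.01, fail to reject H₀.
There is insufficient evidence to reject the null hypothesis; the result is not statistically significant at the 0.01 level.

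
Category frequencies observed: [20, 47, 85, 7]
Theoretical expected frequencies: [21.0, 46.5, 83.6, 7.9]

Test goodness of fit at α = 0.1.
Chi-square goodness of fit test:
H₀: observed counts match expected distribution
H₁: observed counts differ from expected distribution
df = k - 1 = 3
χ² = Σ(O - E)²/E
   = (20 - 21.0)²/21.0 + (47 - 46.5)²/46.5 + (85 - 83.6)²/83.6 + (7 - 7.9)²/7.9
   = 0.048 + 0.005 + 0.023 + 0.103
   = 0.18
p-value = 0.9809

Since p-value > α = 0.1, we fail to reject H₀.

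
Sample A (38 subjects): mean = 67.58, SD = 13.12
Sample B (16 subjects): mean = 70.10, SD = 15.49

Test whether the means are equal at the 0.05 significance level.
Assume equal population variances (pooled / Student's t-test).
Student's two-sample t-test (equal variances):
H₀: μ₁ = μ₂
H₁: μ₁ ≠ μ₂
df = n₁ + n₂ - 2 = 52
Pooled variance s_p² = [(n₁-1)s₁² + (n₂-1)s₂²] / (n₁ + n₂ - 2) = [(37)(13.12²) + (15)(15.49²)] / 52 = 191.6937
SE = √(s_p²(1/n₁ + 1/n₂)) = √(191.6937 × (1/38 + 1/16)) = 4.1262
t = (x̄₁ - x̄₂) / SE = (67.58 - 70.10) / 4.1262 = -2.52 / 4.1262 = -0.611
p-value = 0.5440

Since p-value > α = 0.05, we fail to reject H₀.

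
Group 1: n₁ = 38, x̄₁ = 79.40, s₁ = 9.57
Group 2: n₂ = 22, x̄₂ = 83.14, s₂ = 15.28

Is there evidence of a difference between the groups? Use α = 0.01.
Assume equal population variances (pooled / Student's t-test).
Student's two-sample t-test (equal variances):
H₀: μ₁ = μ₂
H₁: μ₁ ≠ μ₂
df = n₁ + n₂ - 2 = 58
Pooled variance s_p² = [(n₁-1)s₁² + (n₂-1)s₂²] / (n₁ + n₂ - 2) = [(37)(9.57²) + (21)(15.28²)] / 58 = 142.9601
SE = √(s_p²(1/n₁ + 1/n₂)) = √(142.9601 × (1/38 + 1/22)) = 3.2032
t = (x̄₁ - x̄₂) / SE = (79.40 - 83.14) / 3.2032 = -3.74 / 3.2032 = -1.168
p-value = 0.2477

Since p-value > α = 0.01, we fail to reject H₀.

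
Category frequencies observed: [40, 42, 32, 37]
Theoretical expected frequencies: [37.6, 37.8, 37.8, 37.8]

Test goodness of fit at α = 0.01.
Chi-square goodness of fit test:
H₀: observed counts match expected distribution
H₁: observed counts differ from expected distribution
df = k - 1 = 3
χ² = Σ(O - E)²/E
   = (40 - 37.6)²/37.6 + (42 - 37.8)²/37.8 + (32 - 37.8)²/37.8 + (37 - 37.8)²/37.8
   = 0.153 + 0.467 + 0.890 + 0.017
   = 1.53
p-value = 0.6761

Since p-value > α = 0.01, we fail to reject H₀.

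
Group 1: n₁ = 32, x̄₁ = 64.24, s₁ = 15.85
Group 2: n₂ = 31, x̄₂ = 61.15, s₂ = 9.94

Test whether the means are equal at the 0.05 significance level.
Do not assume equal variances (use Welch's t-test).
Welch's two-sample t-test:
H₀: μ₁ = μ₂
H₁: μ₁ ≠ μ₂
s₁²/n₁ = 15.85²/32 = 7.8507,  s₂²/n₂ = 9.94²/31 = 3.1872
SE = √(s₁²/n₁ + s₂²/n₂) = √(7.8507 + 3.1872) = 3.3223
df (Welch-Satterthwaite) = (s₁²/n₁ + s₂²/n₂)² / [(s₁²/n₁)²/(n₁-1) + (s₂²/n₂)²/(n₂-1)] ≈ 52.36
t = (x̄₁ - x̄₂) / SE = (64.24 - 61.15) / 3.3223 = 3.09 / 3.3223 = 0.930
p-value = 0.3566

Since p-value > α = 0.05, we fail to reject H₀.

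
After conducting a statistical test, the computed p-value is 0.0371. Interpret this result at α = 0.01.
Since p = 0.0371 > α = 0.01, fail to reject H₀.
There is insufficient evidence to reject the null hypothesis; the result is not statistically significant at the 0.01 level.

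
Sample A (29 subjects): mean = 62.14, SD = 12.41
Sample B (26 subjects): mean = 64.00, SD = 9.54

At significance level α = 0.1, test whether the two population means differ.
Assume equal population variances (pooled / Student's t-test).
Student's two-sample t-test (equal variances):
H₀: μ₁ = μ₂
H₁: μ₁ ≠ μ₂
df = n₁ + n₂ - 2 = 53
Pooled variance s_p² = [(n₁-1)s₁² + (n₂-1)s₂²] / (n₁ + n₂ - 2) = [(28)(12.41²) + (25)(9.54²)] / 53 = 124.2928
SE = √(s_p²(1/n₁ + 1/n₂)) = √(124.2928 × (1/29 + 1/26)) = 3.0111
t = (x̄₁ - x̄₂) / SE = (62.14 - 64.00) / 3.0111 = -1.86 / 3.0111 = -0.618
p-value = 0.5394

Since p-value > α = 0.1, we fail to reject H₀.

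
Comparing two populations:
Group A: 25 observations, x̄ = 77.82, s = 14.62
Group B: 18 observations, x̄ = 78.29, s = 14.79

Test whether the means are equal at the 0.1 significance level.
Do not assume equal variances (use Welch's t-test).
Welch's two-sample t-test:
H₀: μ₁ = μ₂
H₁: μ₁ ≠ μ₂
s₁²/n₁ = 14.62²/25 = 8.5498,  s₂²/n₂ = 14.79²/18 = 12.1524
SE = √(s₁²/n₁ + s₂²/n₂) = √(8.5498 + 12.1524) = 4.5500
df (Welch-Satterthwaite) = (s₁²/n₁ + s₂²/n₂)² / [(s₁²/n₁)²/(n₁-1) + (s₂²/n₂)²/(n₂-1)] ≈ 36.53
t = (x̄₁ - x̄₂) / SE = (77.82 - 78.29) / 4.5500 = -0.47 / 4.5500 = -0.103
p-value = 0.9183

Since p-value > α = 0.1, we fail to reject H₀.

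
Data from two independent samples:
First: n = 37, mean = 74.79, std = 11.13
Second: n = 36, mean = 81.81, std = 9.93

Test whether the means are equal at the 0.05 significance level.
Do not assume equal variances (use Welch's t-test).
Welch's two-sample t-test:
H₀: μ₁ = μ₂
H₁: μ₁ ≠ μ₂
s₁²/n₁ = 11.13²/37 = 3.3480,  s₂²/n₂ = 9.93²/36 = 2.7390
SE = √(s₁²/n₁ + s₂²/n₂) = √(3.3480 + 2.7390) = 2.4672
df (Welch-Satterthwaite) = (s₁²/n₁ + s₂²/n₂)² / [(s₁²/n₁)²/(n₁-1) + (s₂²/n₂)²/(n₂-1)] ≈ 70.48
t = (x̄₁ - x̄₂) / SE = (74.79 - 81.81) / 2.4672 = -7.02 / 2.4672 = -2.845
p-value = 0.0058

Since p-value < α = 0.05, we reject H₀.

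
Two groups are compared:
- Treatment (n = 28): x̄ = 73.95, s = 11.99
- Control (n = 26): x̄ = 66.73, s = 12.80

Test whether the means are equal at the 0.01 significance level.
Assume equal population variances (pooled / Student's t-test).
Student's two-sample t-test (equal variances):
H₀: μ₁ = μ₂
H₁: μ₁ ≠ μ₂
df = n₁ + n₂ - 2 = 52
Pooled variance s_p² = [(n₁-1)s₁² + (n₂-1)s₂²] / (n₁ + n₂ - 2) = [(27)(11.99²) + (25)(12.80²)] / 52 = 153.4139
SE = √(s_p²(1/n₁ + 1/n₂)) = √(153.4139 × (1/28 + 1/26)) = 3.3734
t = (x̄₁ - x̄₂) / SE = (73.95 - 66.73) / 3.3734 = 7.22 / 3.3734 = 2.140
p-value = 0.0370

Since p-value > α = 0.01, we fail to reject H₀.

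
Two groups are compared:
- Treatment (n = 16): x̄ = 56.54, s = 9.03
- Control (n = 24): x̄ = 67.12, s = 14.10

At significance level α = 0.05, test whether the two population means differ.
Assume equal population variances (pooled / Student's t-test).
Student's two-sample t-test (equal variances):
H₀: μ₁ = μ₂
H₁: μ₁ ≠ μ₂
df = n₁ + n₂ - 2 = 38
Pooled variance s_p² = [(n₁-1)s₁² + (n₂-1)s₂²] / (n₁ + n₂ - 2) = [(15)(9.03²) + (23)(14.10²)] / 38 = 152.5196
SE = √(s_p²(1/n₁ + 1/n₂)) = √(152.5196 × (1/16 + 1/24)) = 3.9859
t = (x̄₁ - x̄₂) / SE = (56.54 - 67.12) / 3.9859 = -10.58 / 3.9859 = -2.654
p-value = 0.0115

Since p-value < α = 0.05, we reject H₀.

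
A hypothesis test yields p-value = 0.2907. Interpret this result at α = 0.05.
Since p = 0.2907 > α = 0.05, fail to reject H₀.
There is insufficient evidence to reject the null hypothesis; the result is not statistically significant at the 0.05 level.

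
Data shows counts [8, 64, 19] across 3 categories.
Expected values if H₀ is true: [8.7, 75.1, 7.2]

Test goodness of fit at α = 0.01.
Chi-square goodness of fit test:
H₀: observed counts match expected distribution
H₁: observed counts differ from expected distribution
df = k - 1 = 2
χ² = Σ(O - E)²/E
   = (8 - 8.7)²/8.7 + (64 - 75.1)²/75.1 + (19 - 7.2)²/7.2
   = 0.056 + 1.641 + 19.339
   = 21.04
p-value < 0.0001

Since p-value < α = 0.01, we reject H₀.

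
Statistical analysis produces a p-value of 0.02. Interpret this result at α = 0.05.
Since p = 0.02 < α = 0.05, reject H₀.
There is sufficient evidence to reject the null hypothesis; the result is statistically significant at the 0.05 level.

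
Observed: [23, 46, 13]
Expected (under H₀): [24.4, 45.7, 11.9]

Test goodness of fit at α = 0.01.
Chi-square goodness of fit test:
H₀: observed counts match expected distribution
H₁: observed counts differ from expected distribution
df = k - 1 = 2
χ² = Σ(O - E)²/E
   = (23 - 24.4)²/24.4 + (46 - 45.7)²/45.7 + (13 - 11.9)²/11.9
   = 0.080 + 0.002 + 0.102
   = 0.18
p-value = 0.9121

Since p-value > α = 0.01, we fail to reject H₀.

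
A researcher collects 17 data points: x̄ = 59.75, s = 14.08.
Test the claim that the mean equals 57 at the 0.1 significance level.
One-sample t-test:
H₀: μ = 57
H₁: μ ≠ 57
df = n - 1 = 16
t = (x̄ - μ₀) / (s/√n) = (59.75 - 57) / (14.08/√17) = 0.805
p-value = 0.4325

Since p-value > α = 0.1, we fail to reject H₀.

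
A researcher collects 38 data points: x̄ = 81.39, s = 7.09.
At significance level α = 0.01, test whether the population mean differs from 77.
One-sample t-test:
H₀: μ = 77
H₁: μ ≠ 77
df = n - 1 = 37
t = (x̄ - μ₀) / (s/√n) = (81.39 - 77) / (7.09/√38) = 3.817
p-value = 0.0005

Since p-value < α = 0.01, we reject H₀.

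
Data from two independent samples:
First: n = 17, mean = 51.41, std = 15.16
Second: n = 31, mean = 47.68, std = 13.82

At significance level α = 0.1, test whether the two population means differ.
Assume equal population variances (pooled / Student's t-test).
Student's two-sample t-test (equal variances):
H₀: μ₁ = μ₂
H₁: μ₁ ≠ μ₂
df = n₁ + n₂ - 2 = 46
Pooled variance s_p² = [(n₁-1)s₁² + (n₂-1)s₂²] / (n₁ + n₂ - 2) = [(16)(15.16²) + (30)(13.82²)] / 46 = 204.4996
SE = √(s_p²(1/n₁ + 1/n₂)) = √(204.4996 × (1/17 + 1/31)) = 4.3158
t = (x̄₁ - x̄₂) / SE = (51.41 - 47.68) / 4.3158 = 3.73 / 4.3158 = 0.864
p-value = 0.3919

Since p-value > α = 0.1, we fail to reject H₀.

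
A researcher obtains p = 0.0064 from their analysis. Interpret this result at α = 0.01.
Since p = 0.0064 < α = 0.01, reject H₀.
There is sufficient evidence to reject the null hypothesis; the result is statistically significant at the 0.01 level.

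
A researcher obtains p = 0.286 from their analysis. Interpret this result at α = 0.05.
Since p = 0.286 > α = 0.05, fail to reject H₀.
There is insufficient evidence to reject the null hypothesis; the result is not statistically significant at the 0.05 level.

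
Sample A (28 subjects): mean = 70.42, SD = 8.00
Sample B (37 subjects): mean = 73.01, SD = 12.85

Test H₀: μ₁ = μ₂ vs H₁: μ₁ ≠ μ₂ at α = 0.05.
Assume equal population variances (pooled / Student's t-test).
Student's two-sample t-test (equal variances):
H₀: μ₁ = μ₂
H₁: μ₁ ≠ μ₂
df = n₁ + n₂ - 2 = 63
Pooled variance s_p² = [(n₁-1)s₁² + (n₂-1)s₂²] / (n₁ + n₂ - 2) = [(27)(8.00²) + (36)(12.85²)] / 63 = 121.7843
SE = √(s_p²(1/n₁ + 1/n₂)) = √(121.7843 × (1/28 + 1/37)) = 2.7642
t = (x̄₁ - x̄₂) / SE = (70.42 - 73.01) / 2.7642 = -2.59 / 2.7642 = -0.937
p-value = 0.3524

Since p-value > α = 0.05, we fail to reject H₀.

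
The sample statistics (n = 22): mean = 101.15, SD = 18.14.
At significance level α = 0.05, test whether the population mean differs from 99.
One-sample t-test:
H₀: μ = 99
H₁: μ ≠ 99
df = n - 1 = 21
t = (x̄ - μ₀) / (s/√n) = (101.15 - 99) / (18.14/√22) = 0.556
p-value = 0.5841

Since p-value > α = 0.05, we fail to reject H₀.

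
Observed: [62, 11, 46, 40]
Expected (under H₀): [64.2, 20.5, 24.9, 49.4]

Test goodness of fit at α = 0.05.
Chi-square goodness of fit test:
H₀: observed counts match expected distribution
H₁: observed counts differ from expected distribution
df = k - 1 = 3
χ² = Σ(O - E)²/E
   = (62 - 64.2)²/64.2 + (11 - 20.5)²/20.5 + (46 - 24.9)²/24.9 + (40 - 49.4)²/49.4
   = 0.075 + 4.402 + 17.880 + 1.789
   = 24.15
p-value < 0.0001

Since p-value < α = 0.05, we reject H₀.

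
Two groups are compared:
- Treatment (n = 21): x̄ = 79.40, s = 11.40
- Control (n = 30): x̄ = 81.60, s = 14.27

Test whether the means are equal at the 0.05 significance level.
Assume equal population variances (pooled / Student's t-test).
Student's two-sample t-test (equal variances):
H₀: μ₁ = μ₂
H₁: μ₁ ≠ μ₂
df = n₁ + n₂ - 2 = 49
Pooled variance s_p² = [(n₁-1)s₁² + (n₂-1)s₂²] / (n₁ + n₂ - 2) = [(20)(11.40²) + (29)(14.27²)] / 49 = 173.5623
SE = √(s_p²(1/n₁ + 1/n₂)) = √(173.5623 × (1/21 + 1/30)) = 3.7484
t = (x̄₁ - x̄₂) / SE = (79.40 - 81.60) / 3.7484 = -2.20 / 3.7484 = -0.587
p-value = 0.5600

Since p-value > α = 0.05, we fail to reject H₀.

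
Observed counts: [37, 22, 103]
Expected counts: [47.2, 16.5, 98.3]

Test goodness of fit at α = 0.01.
Chi-square goodness of fit test:
H₀: observed counts match expected distribution
H₁: observed counts differ from expected distribution
df = k - 1 = 2
χ² = Σ(O - E)²/E
   = (37 - 47.2)²/47.2 + (22 - 16.5)²/16.5 + (103 - 98.3)²/98.3
   = 2.204 + 1.833 + 0.225
   = 4.26
p-value = 0.1187

Since p-value > α = 0.01, we fail to reject H₀.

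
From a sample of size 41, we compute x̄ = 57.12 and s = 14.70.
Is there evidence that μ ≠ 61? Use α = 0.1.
One-sample t-test:
H₀: μ = 61
H₁: μ ≠ 61
df = n - 1 = 40
t = (x̄ - μ₀) / (s/√n) = (57.12 - 61) / (14.70/√41) = -1.690
p-value = 0.0988

Since p-value < α = 0.1, we reject H₀.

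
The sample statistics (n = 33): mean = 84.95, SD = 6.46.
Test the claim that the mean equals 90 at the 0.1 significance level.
One-sample t-test:
H₀: μ = 90
H₁: μ ≠ 90
df = n - 1 = 32
t = (x̄ - μ₀) / (s/√n) = (84.95 - 90) / (6.46/√33) = -4.491
p-value = 0.0001

Since p-value < α = 0.1, we reject H₀.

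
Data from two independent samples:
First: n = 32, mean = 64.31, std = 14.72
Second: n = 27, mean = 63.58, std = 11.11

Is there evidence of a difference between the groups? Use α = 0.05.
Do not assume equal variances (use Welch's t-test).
Welch's two-sample t-test:
H₀: μ₁ = μ₂
H₁: μ₁ ≠ μ₂
s₁²/n₁ = 14.72²/32 = 6.7712,  s₂²/n₂ = 11.11²/27 = 4.5716
SE = √(s₁²/n₁ + s₂²/n₂) = √(6.7712 + 4.5716) = 3.3679
df (Welch-Satterthwaite) = (s₁²/n₁ + s₂²/n₂)² / [(s₁²/n₁)²/(n₁-1) + (s₂²/n₂)²/(n₂-1)] ≈ 56.36
t = (x̄₁ - x̄₂) / SE = (64.31 - 63.58) / 3.3679 = 0.73 / 3.3679 = 0.217
p-value = 0.8292

Since p-value > α = 0.05, we fail to reject H₀.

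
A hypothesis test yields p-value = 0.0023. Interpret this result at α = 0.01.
Since p = 0.0023 < α = 0.01, reject H₀.
There is sufficient evidence to reject the null hypothesis; the result is statistically significant at the 0.01 level.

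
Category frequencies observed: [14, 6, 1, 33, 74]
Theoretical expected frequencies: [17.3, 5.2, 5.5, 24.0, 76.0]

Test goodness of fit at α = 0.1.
Chi-square goodness of fit test:
H₀: observed counts match expected distribution
H₁: observed counts differ from expected distribution
df = k - 1 = 4
χ² = Σ(O - E)²/E
   = (14 - 17.3)²/17.3 + (6 - 5.2)²/5.2 + (1 - 5.5)²/5.5 + (33 - 24.0)²/24.0 + (74 - 76.0)²/76.0
   = 0.629 + 0.123 + 3.682 + 3.375 + 0.053
   = 7.86
p-value = 0.0968

Since p-value < α = 0.1, we reject H₀.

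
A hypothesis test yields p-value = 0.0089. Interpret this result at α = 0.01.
Since p = 0.0089 < α = 0.01, reject H₀.
There is sufficient evidence to reject the null hypothesis; the result is statistically significant at the 0.01 level.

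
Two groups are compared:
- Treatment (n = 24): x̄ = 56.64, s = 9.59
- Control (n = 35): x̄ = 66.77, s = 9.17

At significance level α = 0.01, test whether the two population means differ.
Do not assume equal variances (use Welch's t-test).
Welch's two-sample t-test:
H₀: μ₁ = μ₂
H₁: μ₁ ≠ μ₂
s₁²/n₁ = 9.59²/24 = 3.8320,  s₂²/n₂ = 9.17²/35 = 2.4025
SE = √(s₁²/n₁ + s₂²/n₂) = √(3.8320 + 2.4025) = 2.4969
df (Welch-Satterthwaite) = (s₁²/n₁ + s₂²/n₂)² / [(s₁²/n₁)²/(n₁-1) + (s₂²/n₂)²/(n₂-1)] ≈ 48.09
t = (x̄₁ - x̄₂) / SE = (56.64 - 66.77) / 2.4969 = -10.13 / 2.4969 = -4.057
p-value = 0.0002

Since p-value < α = 0.01, we reject H₀.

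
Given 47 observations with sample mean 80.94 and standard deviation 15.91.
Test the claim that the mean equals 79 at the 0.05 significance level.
One-sample t-test:
H₀: μ = 79
H₁: μ ≠ 79
df = n - 1 = 46
t = (x̄ - μ₀) / (s/√n) = (80.94 - 79) / (15.91/√47) = 0.836
p-value = 0.4075

Since p-value > α = 0.05, we fail to reject H₀.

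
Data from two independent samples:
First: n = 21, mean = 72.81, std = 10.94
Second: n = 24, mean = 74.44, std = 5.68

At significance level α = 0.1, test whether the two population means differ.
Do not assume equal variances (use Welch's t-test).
Welch's two-sample t-test:
H₀: μ₁ = μ₂
H₁: μ₁ ≠ μ₂
s₁²/n₁ = 10.94²/21 = 5.6992,  s₂²/n₂ = 5.68²/24 = 1.3443
SE = √(s₁²/n₁ + s₂²/n₂) = √(5.6992 + 1.3443) = 2.6540
df (Welch-Satterthwaite) = (s₁²/n₁ + s₂²/n₂)² / [(s₁²/n₁)²/(n₁-1) + (s₂²/n₂)²/(n₂-1)] ≈ 29.14
t = (x̄₁ - x̄₂) / SE = (72.81 - 74.44) / 2.6540 = -1.63 / 2.6540 = -0.614
p-value = 0.5439

Since p-value > α = 0.1, we fail to reject H₀.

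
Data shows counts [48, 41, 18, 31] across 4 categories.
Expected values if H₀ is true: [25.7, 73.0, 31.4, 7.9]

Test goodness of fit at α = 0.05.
Chi-square goodness of fit test:
H₀: observed counts match expected distribution
H₁: observed counts differ from expected distribution
df = k - 1 = 3
χ² = Σ(O - E)²/E
   = (48 - 25.7)²/25.7 + (41 - 73.0)²/73.0 + (18 - 31.4)²/31.4 + (31 - 7.9)²/7.9
   = 19.350 + 14.027 + 5.718 + 67.546
   = 106.64
p-value < 0.0001

Since p-value < α = 0.05, we reject H₀.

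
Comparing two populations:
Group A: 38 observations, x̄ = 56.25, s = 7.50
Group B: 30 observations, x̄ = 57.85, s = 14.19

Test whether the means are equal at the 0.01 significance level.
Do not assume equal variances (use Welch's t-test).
Welch's two-sample t-test:
H₀: μ₁ = μ₂
H₁: μ₁ ≠ μ₂
s₁²/n₁ = 7.50²/38 = 1.4803,  s₂²/n₂ = 14.19²/30 = 6.7119
SE = √(s₁²/n₁ + s₂²/n₂) = √(1.4803 + 6.7119) = 2.8622
df (Welch-Satterthwaite) = (s₁²/n₁ + s₂²/n₂)² / [(s₁²/n₁)²/(n₁-1) + (s₂²/n₂)²/(n₂-1)] ≈ 41.62
t = (x̄₁ - x̄₂) / SE = (56.25 - 57.85) / 2.8622 = -1.60 / 2.8622 = -0.559
p-value = 0.5791

Since p-value > α = 0.01, we fail to reject H₀.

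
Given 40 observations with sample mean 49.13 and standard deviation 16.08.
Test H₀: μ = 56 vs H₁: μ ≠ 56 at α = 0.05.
One-sample t-test:
H₀: μ = 56
H₁: μ ≠ 56
df = n - 1 = 39
t = (x̄ - μ₀) / (s/√n) = (49.13 - 56) / (16.08/√40) = -2.702
p-value = 0.0101

Since p-value < α = 0.05, we reject H₀.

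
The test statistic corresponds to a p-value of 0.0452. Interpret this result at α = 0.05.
Since p = 0.0452 < α = 0.05, reject H₀.
There is sufficient evidence to reject the null hypothesis; the result is statistically significant at the 0.05 level.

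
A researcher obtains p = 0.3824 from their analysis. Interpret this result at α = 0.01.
Since p = 0.3824 > α = 0.01, fail to reject H₀.
There is insufficient evidence to reject the null hypothesis; the result is not statistically significant at the 0.01 level.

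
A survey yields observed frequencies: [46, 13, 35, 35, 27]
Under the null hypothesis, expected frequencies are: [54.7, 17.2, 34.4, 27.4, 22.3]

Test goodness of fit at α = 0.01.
Chi-square goodness of fit test:
H₀: observed counts match expected distribution
H₁: observed counts differ from expected distribution
df = k - 1 = 4
χ² = Σ(O - E)²/E
   = (46 - 54.7)²/54.7 + (13 - 17.2)²/17.2 + (35 - 34.4)²/34.4 + (35 - 27.4)²/27.4 + (27 - 22.3)²/22.3
   = 1.384 + 1.026 + 0.010 + 2.108 + 0.991
   = 5.52
p-value = 0.2381

Since p-value > α = 0.01, we fail to reject H₀.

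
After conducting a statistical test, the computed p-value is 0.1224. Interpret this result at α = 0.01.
Since p = 0.1224 > α = 0.01, fail to reject H₀.
There is insufficient evidence to reject the null hypothesis; the result is not statistically significant at the 0.01 level.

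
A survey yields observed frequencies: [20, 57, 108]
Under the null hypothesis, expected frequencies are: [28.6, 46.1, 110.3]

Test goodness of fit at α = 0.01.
Chi-square goodness of fit test:
H₀: observed counts match expected distribution
H₁: observed counts differ from expected distribution
df = k - 1 = 2
χ² = Σ(O - E)²/E
   = (20 - 28.6)²/28.6 + (57 - 46.1)²/46.1 + (108 - 110.3)²/110.3
   = 2.586 + 2.577 + 0.048
   = 5.21
p-value = 0.0739

Since p-value > α = 0.01, we fail to reject H₀.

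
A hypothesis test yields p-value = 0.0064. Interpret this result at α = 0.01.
Since p = 0.0064 < α = 0.01, reject H₀.
There is sufficient evidence to reject the null hypothesis; the result is statistically significant at the 0.01 level.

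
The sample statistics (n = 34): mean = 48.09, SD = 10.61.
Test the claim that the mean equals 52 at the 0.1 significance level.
One-sample t-test:
H₀: μ = 52
H₁: μ ≠ 52
df = n - 1 = 33
t = (x̄ - μ₀) / (s/√n) = (48.09 - 52) / (10.61/√34) = -2.149
p-value = 0.0391

Since p-value < α = 0.1, we reject H₀.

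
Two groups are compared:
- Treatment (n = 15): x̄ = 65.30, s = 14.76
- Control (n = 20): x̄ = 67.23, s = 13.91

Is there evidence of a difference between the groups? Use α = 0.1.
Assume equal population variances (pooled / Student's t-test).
Student's two-sample t-test (equal variances):
H₀: μ₁ = μ₂
H₁: μ₁ ≠ μ₂
df = n₁ + n₂ - 2 = 33
Pooled variance s_p² = [(n₁-1)s₁² + (n₂-1)s₂²] / (n₁ + n₂ - 2) = [(14)(14.76²) + (19)(13.91²)] / 33 = 203.8267
SE = √(s_p²(1/n₁ + 1/n₂)) = √(203.8267 × (1/15 + 1/20)) = 4.8765
t = (x̄₁ - x̄₂) / SE = (65.30 - 67.23) / 4.8765 = -1.93 / 4.8765 = -0.396
p-value = 0.6948

Since p-value > α = 0.1, we fail to reject H₀.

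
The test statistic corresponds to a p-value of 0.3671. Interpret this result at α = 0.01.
Since p = 0.3671 > α = 0.01, fail to reject H₀.
There is insufficient evidence to reject the null hypothesis; the result is not statistically significant at the 0.01 level.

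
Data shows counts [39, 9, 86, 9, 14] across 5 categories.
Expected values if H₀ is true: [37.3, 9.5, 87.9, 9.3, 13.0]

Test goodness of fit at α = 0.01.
Chi-square goodness of fit test:
H₀: observed counts match expected distribution
H₁: observed counts differ from expected distribution
df = k - 1 = 4
χ² = Σ(O - E)²/E
   = (39 - 37.3)²/37.3 + (9 - 9.5)²/9.5 + (86 - 87.9)²/87.9 + (9 - 9.3)²/9.3 + (14 - 13.0)²/13.0
   = 0.077 + 0.026 + 0.041 + 0.010 + 0.077
   = 0.23
p-value = 0.9938

Since p-value > α = 0.01, we fail to reject H₀.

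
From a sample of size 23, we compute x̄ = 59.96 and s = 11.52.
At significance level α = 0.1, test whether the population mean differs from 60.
One-sample t-test:
H₀: μ = 60
H₁: μ ≠ 60
df = n - 1 = 22
t = (x̄ - μ₀) / (s/√n) = (59.96 - 60) / (11.52/√23) = -0.017
p-value = 0.9869

Since p-value > α = 0.1, we fail to reject H₀.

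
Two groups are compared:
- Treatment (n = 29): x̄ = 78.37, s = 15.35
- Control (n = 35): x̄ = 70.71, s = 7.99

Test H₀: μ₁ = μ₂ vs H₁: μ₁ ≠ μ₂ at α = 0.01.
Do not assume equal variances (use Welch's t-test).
Welch's two-sample t-test:
H₀: μ₁ = μ₂
H₁: μ₁ ≠ μ₂
s₁²/n₁ = 15.35²/29 = 8.1249,  s₂²/n₂ = 7.99²/35 = 1.8240
SE = √(s₁²/n₁ + s₂²/n₂) = √(8.1249 + 1.8240) = 3.1542
df (Welch-Satterthwaite) = (s₁²/n₁ + s₂²/n₂)² / [(s₁²/n₁)²/(n₁-1) + (s₂²/n₂)²/(n₂-1)] ≈ 40.31
t = (x̄₁ - x̄₂) / SE = (78.37 - 70.71) / 3.1542 = 7.66 / 3.1542 = 2.429
p-value = 0.0197

Since p-value > α = 0.01, we fail to reject H₀.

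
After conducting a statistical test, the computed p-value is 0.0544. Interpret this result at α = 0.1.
Since p = 0.0544 < α = 0.1, reject H₀.
There is sufficient evidence to reject the null hypothesis; the result is statistically significant at the 0.1 level.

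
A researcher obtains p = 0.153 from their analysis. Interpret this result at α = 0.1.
Since p = 0.153 > α = 0.1, fail to reject H₀.
There is insufficient evidence to reject the null hypothesis; the result is not statistically significant at the 0.1 level.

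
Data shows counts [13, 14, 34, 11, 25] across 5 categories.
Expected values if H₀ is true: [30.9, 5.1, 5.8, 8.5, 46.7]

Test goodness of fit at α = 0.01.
Chi-square goodness of fit test:
H₀: observed counts match expected distribution
H₁: observed counts differ from expected distribution
df = k - 1 = 4
χ² = Σ(O - E)²/E
   = (13 - 30.9)²/30.9 + (14 - 5.1)²/5.1 + (34 - 5.8)²/5.8 + (11 - 8.5)²/8.5 + (25 - 46.7)²/46.7
   = 10.369 + 15.531 + 137.110 + 0.735 + 10.083
   = 173.83
p-value < 0.0001

Since p-value < α = 0.01, we reject H₀.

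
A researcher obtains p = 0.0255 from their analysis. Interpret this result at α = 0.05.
Since p = 0.0255 < α = 0.05, reject H₀.
There is sufficient evidence to reject the null hypothesis; the result is statistically significant at the 0.05 level.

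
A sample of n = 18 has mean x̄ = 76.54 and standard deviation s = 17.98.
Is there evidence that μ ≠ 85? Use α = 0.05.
One-sample t-test:
H₀: μ = 85
H₁: μ ≠ 85
df = n - 1 = 17
t = (x̄ - μ₀) / (s/√n) = (76.54 - 85) / (17.98/√18) = -1.996
p-value = 0.0622

Since p-value > α = 0.05, we fail to reject H₀.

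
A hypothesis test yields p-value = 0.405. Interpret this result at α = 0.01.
Since p = 0.405 > α = 0.01, fail to reject H₀.
There is insufficient evidence to reject the null hypothesis; the result is not statistically significant at the 0.01 level.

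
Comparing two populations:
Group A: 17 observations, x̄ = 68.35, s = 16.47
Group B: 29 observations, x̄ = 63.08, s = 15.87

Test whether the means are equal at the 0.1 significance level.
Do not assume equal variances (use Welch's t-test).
Welch's two-sample t-test:
H₀: μ₁ = μ₂
H₁: μ₁ ≠ μ₂
s₁²/n₁ = 16.47²/17 = 15.9565,  s₂²/n₂ = 15.87²/29 = 8.6847
SE = √(s₁²/n₁ + s₂²/n₂) = √(15.9565 + 8.6847) = 4.9640
df (Welch-Satterthwaite) = (s₁²/n₁ + s₂²/n₂)² / [(s₁²/n₁)²/(n₁-1) + (s₂²/n₂)²/(n₂-1)] ≈ 32.63
t = (x̄₁ - x̄₂) / SE = (68.35 - 63.08) / 4.9640 = 5.27 / 4.9640 = 1.062
p-value = 0.2962

Since p-value > α = 0.1, we fail to reject H₀.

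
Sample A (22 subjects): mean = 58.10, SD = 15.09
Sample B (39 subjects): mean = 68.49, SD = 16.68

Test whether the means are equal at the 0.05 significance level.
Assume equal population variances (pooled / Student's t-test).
Student's two-sample t-test (equal variances):
H₀: μ₁ = μ₂
H₁: μ₁ ≠ μ₂
df = n₁ + n₂ - 2 = 59
Pooled variance s_p² = [(n₁-1)s₁² + (n₂-1)s₂²] / (n₁ + n₂ - 2) = [(21)(15.09²) + (38)(16.68²)] / 59 = 260.2427
SE = √(s_p²(1/n₁ + 1/n₂)) = √(260.2427 × (1/22 + 1/39)) = 4.3014
t = (x̄₁ - x̄₂) / SE = (58.10 - 68.49) / 4.3014 = -10.39 / 4.3014 = -2.415
p-value = 0.0188

Since p-value < α = 0.05, we reject H₀.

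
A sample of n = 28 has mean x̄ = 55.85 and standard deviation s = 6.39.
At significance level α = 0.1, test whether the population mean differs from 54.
One-sample t-test:
H₀: μ = 54
H₁: μ ≠ 54
df = n - 1 = 27
t = (x̄ - μ₀) / (s/√n) = (55.85 - 54) / (6.39/√28) = 1.532
p-value = 0.1372

Since p-value > α = 0.1, we fail to reject H₀.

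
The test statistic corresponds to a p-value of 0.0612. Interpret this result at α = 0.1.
Since p = 0.0612 < α = 0.1, reject H₀.
There is sufficient evidence to reject the null hypothesis; the result is statistically significant at the 0.1 level.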